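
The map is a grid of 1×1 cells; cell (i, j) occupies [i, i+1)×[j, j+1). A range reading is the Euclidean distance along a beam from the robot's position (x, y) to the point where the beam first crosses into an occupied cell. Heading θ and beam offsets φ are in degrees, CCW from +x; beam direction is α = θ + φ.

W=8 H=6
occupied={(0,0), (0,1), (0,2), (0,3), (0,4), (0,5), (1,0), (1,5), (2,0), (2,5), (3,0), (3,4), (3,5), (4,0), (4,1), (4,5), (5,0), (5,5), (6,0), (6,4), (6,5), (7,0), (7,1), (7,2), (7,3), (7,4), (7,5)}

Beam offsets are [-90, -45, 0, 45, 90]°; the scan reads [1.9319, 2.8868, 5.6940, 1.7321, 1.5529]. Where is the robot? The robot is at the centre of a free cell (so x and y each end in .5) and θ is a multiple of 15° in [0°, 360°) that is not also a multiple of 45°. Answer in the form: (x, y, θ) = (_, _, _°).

The pose lattice has 21·16 = 336 candidates. Test each by forward raycasting.
  (3.5, 2.5, 255°): beam 1 = 2.5882 ≠ 1.9319 ✗
  (5.5, 4.5, 150°): beam 1 = 0.5774 ≠ 1.9319 ✗
  (6.5, 3.5, 120°): beam 1 = 0.5774 ≠ 1.9319 ✗
  (4.5, 4.5, 285°): beam 1 = 0.5176 ≠ 1.9319 ✗
  …
  (1.5, 3.5, 345°): r_1=1.9319, r_2=2.8868, r_3=5.6940, r_4=1.7321, r_5=1.5529 — all match ✓
Only this pose fits every beam.

(x, y, θ) = (1.5, 3.5, 345°)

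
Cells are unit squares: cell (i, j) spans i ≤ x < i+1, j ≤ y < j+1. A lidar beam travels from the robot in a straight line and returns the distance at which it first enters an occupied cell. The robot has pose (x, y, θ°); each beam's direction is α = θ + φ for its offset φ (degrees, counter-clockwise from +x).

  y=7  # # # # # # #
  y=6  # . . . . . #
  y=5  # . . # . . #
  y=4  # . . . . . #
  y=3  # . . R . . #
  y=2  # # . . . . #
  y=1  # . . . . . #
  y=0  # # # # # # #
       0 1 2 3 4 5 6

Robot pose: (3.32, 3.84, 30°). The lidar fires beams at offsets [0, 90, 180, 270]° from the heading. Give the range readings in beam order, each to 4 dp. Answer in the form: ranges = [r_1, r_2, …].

ranges = [3.0946, 3.6489, 1.6800, 3.2793]

beam 1: φ=0°, α=30°
  dir = (cos 30°, sin 30°) = (0.8660, 0.5000); from cell (3,3)
  next x-line at t=0.7852, next y-line at t=0.3200; Δt_x=1.1547, Δt_y=2.0000
    y: enter (3,4) at t=0.3200
    x: enter (4,4) at t=0.7852
    x: enter (5,4) at t=1.9399
    y: enter (5,5) at t=2.3200
    x: enter (6,5) at t=3.0946 ← occupied
  → r_1 = 3.0946
beam 2: φ=90°, α=120°
  dir = (cos 120°, sin 120°) = (-0.5000, 0.8660); from cell (3,3)
  next x-line at t=0.6400, next y-line at t=0.1848; Δt_x=2.0000, Δt_y=1.1547
    y: enter (3,4) at t=0.1848
    x: enter (2,4) at t=0.6400
    y: enter (2,5) at t=1.3395
    y: enter (2,6) at t=2.4942
    x: enter (1,6) at t=2.6400
    y: enter (1,7) at t=3.6489 ← occupied
  → r_2 = 3.6489
beam 3: φ=180°, α=210°
  dir = (cos 210°, sin 210°) = (-0.8660, -0.5000); from cell (3,3)
  next x-line at t=0.3695, next y-line at t=1.6800; Δt_x=1.1547, Δt_y=2.0000
    x: enter (2,3) at t=0.3695
    x: enter (1,3) at t=1.5242
    y: enter (1,2) at t=1.6800 ← occupied
  → r_3 = 1.6800
beam 4: φ=270°, α=300°
  dir = (cos 300°, sin 300°) = (0.5000, -0.8660); from cell (3,3)
  next x-line at t=1.3600, next y-line at t=0.9699; Δt_x=2.0000, Δt_y=1.1547
    y: enter (3,2) at t=0.9699
    x: enter (4,2) at t=1.3600
    y: enter (4,1) at t=2.1246
    y: enter (4,0) at t=3.2793 ← occupied
  → r_4 = 3.2793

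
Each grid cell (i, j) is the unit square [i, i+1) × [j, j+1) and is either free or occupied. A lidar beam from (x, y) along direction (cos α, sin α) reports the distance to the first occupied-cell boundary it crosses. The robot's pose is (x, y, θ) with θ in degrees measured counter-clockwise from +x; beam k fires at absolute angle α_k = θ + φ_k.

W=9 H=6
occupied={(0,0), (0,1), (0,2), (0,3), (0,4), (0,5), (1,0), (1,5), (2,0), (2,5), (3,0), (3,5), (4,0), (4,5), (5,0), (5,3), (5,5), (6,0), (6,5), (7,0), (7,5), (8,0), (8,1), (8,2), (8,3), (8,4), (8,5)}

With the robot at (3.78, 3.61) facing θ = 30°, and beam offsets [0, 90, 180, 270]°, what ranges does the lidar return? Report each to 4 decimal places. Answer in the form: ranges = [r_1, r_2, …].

beam 1: φ=0°, α=30°
  cosα=0.8660 sinα=0.5000 | (3,3) | tMaxX 0.2540 tMaxY 0.7800 | tΔX 1.1547 tΔY 2.0000
    t=0.2540 [x] (4,3)
    t=0.7800 [y] (4,4)
    t=1.4087 [x] (5,4)
    t=2.5634 [x] (6,4)
    t=2.7800 [y] (6,5) — stop
  → r_1 = 2.7800
beam 2: φ=90°, α=120°
  cosα=-0.5000 sinα=0.8660 | (3,3) | tMaxX 1.5600 tMaxY 0.4503 | tΔX 2.0000 tΔY 1.1547
    t=0.4503 [y] (3,4)
    t=1.5600 [x] (2,4)
    t=1.6050 [y] (2,5) — stop
  → r_2 = 1.6050
beam 3: φ=180°, α=210°
  cosα=-0.8660 sinα=-0.5000 | (3,3) | tMaxX 0.9007 tMaxY 1.2200 | tΔX 1.1547 tΔY 2.0000
    t=0.9007 [x] (2,3)
    t=1.2200 [y] (2,2)
    t=2.0554 [x] (1,2)
    t=3.2101 [x] (0,2) — stop
  → r_3 = 3.2101
beam 4: φ=270°, α=300°
  cosα=0.5000 sinα=-0.8660 | (3,3) | tMaxX 0.4400 tMaxY 0.7044 | tΔX 2.0000 tΔY 1.1547
    t=0.4400 [x] (4,3)
    t=0.7044 [y] (4,2)
    t=1.8591 [y] (4,1)
    t=2.4400 [x] (5,1)
    t=3.0138 [y] (5,0) — stop
  → r_4 = 3.0138

ranges = [2.7800, 1.6050, 3.2101, 3.0138]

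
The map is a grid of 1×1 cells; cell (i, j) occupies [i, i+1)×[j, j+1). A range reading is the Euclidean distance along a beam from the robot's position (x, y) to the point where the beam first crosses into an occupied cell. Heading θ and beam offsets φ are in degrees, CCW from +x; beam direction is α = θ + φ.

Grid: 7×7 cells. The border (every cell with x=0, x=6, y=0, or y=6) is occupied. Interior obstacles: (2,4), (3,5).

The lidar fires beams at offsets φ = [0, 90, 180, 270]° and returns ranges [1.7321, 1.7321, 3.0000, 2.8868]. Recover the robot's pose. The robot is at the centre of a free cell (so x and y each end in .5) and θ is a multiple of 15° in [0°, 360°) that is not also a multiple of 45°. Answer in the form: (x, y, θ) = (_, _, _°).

(x, y, θ) = (2.5, 2.5, 150°)

The pose lattice has 23·16 = 368 candidates. Test each by forward raycasting.
  (2.5, 1.5, 345°): beam 1 = 1.9319 ≠ 1.7321 ✗
  (1.5, 5.5, 300°): beam 1 = 1.0000 ≠ 1.7321 ✗
  (1.5, 5.5, 120°): beam 1 = 0.5774 ≠ 1.7321 ✗
  (3.5, 2.5, 210°): beam 1 = 2.8868 ≠ 1.7321 ✗
  …
  (2.5, 2.5, 150°): r_1=1.7321, r_2=1.7321, r_3=3.0000, r_4=2.8868 — all match ✓
No second candidate reproduces the full scan.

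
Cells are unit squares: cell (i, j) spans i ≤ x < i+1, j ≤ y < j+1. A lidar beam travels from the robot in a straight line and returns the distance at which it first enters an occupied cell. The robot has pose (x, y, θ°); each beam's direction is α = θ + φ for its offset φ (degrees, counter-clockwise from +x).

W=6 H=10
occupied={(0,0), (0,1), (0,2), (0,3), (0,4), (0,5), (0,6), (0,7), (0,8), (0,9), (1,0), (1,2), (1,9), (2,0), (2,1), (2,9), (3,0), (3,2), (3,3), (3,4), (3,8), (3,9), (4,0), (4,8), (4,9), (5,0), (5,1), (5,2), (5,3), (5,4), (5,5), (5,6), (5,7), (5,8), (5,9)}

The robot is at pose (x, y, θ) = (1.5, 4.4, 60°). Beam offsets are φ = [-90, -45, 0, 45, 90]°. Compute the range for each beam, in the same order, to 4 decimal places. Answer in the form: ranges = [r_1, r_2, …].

ranges = [1.7321, 1.5529, 4.1569, 1.9319, 0.5774]

beam 1: φ=-90°, α=330°
  dir = (cos 330°, sin 330°) = (0.8660, -0.5000); from cell (1,4)
  next x-line at t=0.5774, next y-line at t=0.8000; Δt_x=1.1547, Δt_y=2.0000
    x: enter (2,4) at t=0.5774
    y: enter (2,3) at t=0.8000
    x: enter (3,3) at t=1.7321 ← occupied
  → r_1 = 1.7321
beam 2: φ=-45°, α=15°
  dir = (cos 15°, sin 15°) = (0.9659, 0.2588); from cell (1,4)
  next x-line at t=0.5176, next y-line at t=2.3182; Δt_x=1.0353, Δt_y=3.8637
    x: enter (2,4) at t=0.5176
    x: enter (3,4) at t=1.5529 ← occupied
  → r_2 = 1.5529
beam 3: φ=0°, α=60°
  dir = (cos 60°, sin 60°) = (0.5000, 0.8660); from cell (1,4)
  next x-line at t=1.0000, next y-line at t=0.6928; Δt_x=2.0000, Δt_y=1.1547
    y: enter (1,5) at t=0.6928
    x: enter (2,5) at t=1.0000
    y: enter (2,6) at t=1.8475
    x: enter (3,6) at t=3.0000
    y: enter (3,7) at t=3.0022
    y: enter (3,8) at t=4.1569 ← occupied
  → r_3 = 4.1569
beam 4: φ=45°, α=105°
  dir = (cos 105°, sin 105°) = (-0.2588, 0.9659); from cell (1,4)
  next x-line at t=1.9319, next y-line at t=0.6212; Δt_x=3.8637, Δt_y=1.0353
    y: enter (1,5) at t=0.6212
    y: enter (1,6) at t=1.6564
    x: enter (0,6) at t=1.9319 ← occupied
  → r_4 = 1.9319
beam 5: φ=90°, α=150°
  dir = (cos 150°, sin 150°) = (-0.8660, 0.5000); from cell (1,4)
  next x-line at t=0.5774, next y-line at t=1.2000; Δt_x=1.1547, Δt_y=2.0000
    x: enter (0,4) at t=0.5774 ← occupied
  → r_5 = 0.5774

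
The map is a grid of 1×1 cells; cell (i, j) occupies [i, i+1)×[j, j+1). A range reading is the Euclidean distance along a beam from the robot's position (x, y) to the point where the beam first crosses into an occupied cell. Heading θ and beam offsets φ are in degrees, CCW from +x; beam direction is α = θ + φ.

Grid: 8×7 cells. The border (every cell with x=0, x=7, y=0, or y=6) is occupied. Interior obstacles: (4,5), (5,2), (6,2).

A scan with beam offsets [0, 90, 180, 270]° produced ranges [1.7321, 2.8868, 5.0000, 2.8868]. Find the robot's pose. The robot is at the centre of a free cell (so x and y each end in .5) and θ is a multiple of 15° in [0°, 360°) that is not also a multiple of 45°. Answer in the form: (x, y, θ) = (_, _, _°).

(x, y, θ) = (2.5, 3.5, 210°)

Enumerate (i+0.5, j+0.5, θ) over the 27 free cells and 16 admissible headings. For each, cast all 4 beams and compare to the given ranges.
  (4.5, 3.5, 150°): beam 1 = 4.0415 ≠ 1.7321 ✗
  (4.5, 2.5, 300°): beam 2 = 0.5774 ≠ 2.8868 ✗
  (5.5, 5.5, 330°): beam 2 = 0.5774 ≠ 2.8868 ✗
  (2.5, 1.5, 285°): beam 1 = 0.5176 ≠ 1.7321 ✗
  (4.5, 2.5, 30°): beam 1 = 0.5774 ≠ 1.7321 ✗
  …
  (2.5, 3.5, 210°): r_1=1.7321, r_2=2.8868, r_3=5.0000, r_4=2.8868 — all match ✓
Unique over the lattice → pose = (2.5, 3.5, 210°).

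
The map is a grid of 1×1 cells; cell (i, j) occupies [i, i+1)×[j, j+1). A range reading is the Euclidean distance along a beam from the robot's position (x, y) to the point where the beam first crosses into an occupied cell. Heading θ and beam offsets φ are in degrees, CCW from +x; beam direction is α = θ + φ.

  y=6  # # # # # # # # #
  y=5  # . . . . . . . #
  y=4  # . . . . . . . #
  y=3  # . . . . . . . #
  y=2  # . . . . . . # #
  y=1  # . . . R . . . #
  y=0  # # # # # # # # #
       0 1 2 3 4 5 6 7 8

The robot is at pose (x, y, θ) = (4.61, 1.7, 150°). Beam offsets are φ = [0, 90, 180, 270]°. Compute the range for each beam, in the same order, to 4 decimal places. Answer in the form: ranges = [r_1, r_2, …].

ranges = [4.1685, 0.8083, 1.4000, 4.9652]

beam 1: φ=0°, α=150°
  cosα=-0.8660 sinα=0.5000 | (4,1) | tMaxX 0.7044 tMaxY 0.6000 | tΔX 1.1547 tΔY 2.0000
    t=0.6000 [y] (4,2)
    t=0.7044 [x] (3,2)
    t=1.8591 [x] (2,2)
    t=2.6000 [y] (2,3)
    t=3.0138 [x] (1,3)
    t=4.1685 [x] (0,3) — stop
  → r_1 = 4.1685
beam 2: φ=90°, α=240°
  cosα=-0.5000 sinα=-0.8660 | (4,1) | tMaxX 1.2200 tMaxY 0.8083 | tΔX 2.0000 tΔY 1.1547
    t=0.8083 [y] (4,0) — stop
  → r_2 = 0.8083
beam 3: φ=180°, α=330°
  cosα=0.8660 sinα=-0.5000 | (4,1) | tMaxX 0.4503 tMaxY 1.4000 | tΔX 1.1547 tΔY 2.0000
    t=0.4503 [x] (5,1)
    t=1.4000 [y] (5,0) — stop
  → r_3 = 1.4000
beam 4: φ=270°, α=60°
  cosα=0.5000 sinα=0.8660 | (4,1) | tMaxX 0.7800 tMaxY 0.3464 | tΔX 2.0000 tΔY 1.1547
    t=0.3464 [y] (4,2)
    t=0.7800 [x] (5,2)
    t=1.5011 [y] (5,3)
    t=2.6558 [y] (5,4)
    t=2.7800 [x] (6,4)
    t=3.8105 [y] (6,5)
    t=4.7800 [x] (7,5)
    t=4.9652 [y] (7,6) — stop
  → r_4 = 4.9652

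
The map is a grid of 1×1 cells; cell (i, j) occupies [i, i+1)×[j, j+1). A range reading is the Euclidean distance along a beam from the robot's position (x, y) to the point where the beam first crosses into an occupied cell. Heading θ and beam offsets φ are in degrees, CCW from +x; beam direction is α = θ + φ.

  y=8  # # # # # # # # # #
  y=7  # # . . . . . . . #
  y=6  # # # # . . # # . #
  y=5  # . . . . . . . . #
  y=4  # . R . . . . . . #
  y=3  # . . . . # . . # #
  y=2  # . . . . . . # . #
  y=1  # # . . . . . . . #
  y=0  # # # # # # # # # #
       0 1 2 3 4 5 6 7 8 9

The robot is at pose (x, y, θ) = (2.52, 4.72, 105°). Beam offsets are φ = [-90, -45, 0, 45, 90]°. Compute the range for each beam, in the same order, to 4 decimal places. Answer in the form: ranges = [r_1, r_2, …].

beam 1: φ=-90°, α=15°
  cosα=0.9659 sinα=0.2588 | (2,4) | tMaxX 0.4969 tMaxY 1.0818 | tΔX 1.0353 tΔY 3.8637
    t=0.4969 [x] (3,4)
    t=1.0818 [y] (3,5)
    t=1.5322 [x] (4,5)
    t=2.5675 [x] (5,5)
    t=3.6028 [x] (6,5)
    t=4.6380 [x] (7,5)
    t=4.9455 [y] (7,6) — stop
  → r_1 = 4.9455
beam 2: φ=-45°, α=60°
  cosα=0.5000 sinα=0.8660 | (2,4) | tMaxX 0.9600 tMaxY 0.3233 | tΔX 2.0000 tΔY 1.1547
    t=0.3233 [y] (2,5)
    t=0.9600 [x] (3,5)
    t=1.4780 [y] (3,6) — stop
  → r_2 = 1.4780
beam 3: φ=0°, α=105°
  cosα=-0.2588 sinα=0.9659 | (2,4) | tMaxX 2.0091 tMaxY 0.2899 | tΔX 3.8637 tΔY 1.0353
    t=0.2899 [y] (2,5)
    t=1.3252 [y] (2,6) — stop
  → r_3 = 1.3252
beam 4: φ=45°, α=150°
  cosα=-0.8660 sinα=0.5000 | (2,4) | tMaxX 0.6004 tMaxY 0.5600 | tΔX 1.1547 tΔY 2.0000
    t=0.5600 [y] (2,5)
    t=0.6004 [x] (1,5)
    t=1.7551 [x] (0,5) — stop
  → r_4 = 1.7551
beam 5: φ=90°, α=195°
  cosα=-0.9659 sinα=-0.2588 | (2,4) | tMaxX 0.5383 tMaxY 2.7819 | tΔX 1.0353 tΔY 3.8637
    t=0.5383 [x] (1,4)
    t=1.5736 [x] (0,4) — stop
  → r_5 = 1.5736

ranges = [4.9455, 1.4780, 1.3252, 1.7551, 1.5736]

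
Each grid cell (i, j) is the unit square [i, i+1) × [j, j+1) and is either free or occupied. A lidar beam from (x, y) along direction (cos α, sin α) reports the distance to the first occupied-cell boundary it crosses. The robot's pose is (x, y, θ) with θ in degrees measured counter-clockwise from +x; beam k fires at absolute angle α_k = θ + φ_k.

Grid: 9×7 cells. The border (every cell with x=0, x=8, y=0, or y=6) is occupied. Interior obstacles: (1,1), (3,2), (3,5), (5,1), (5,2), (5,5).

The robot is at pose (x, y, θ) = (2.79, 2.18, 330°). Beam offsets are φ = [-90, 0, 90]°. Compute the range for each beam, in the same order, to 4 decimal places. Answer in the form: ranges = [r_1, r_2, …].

beam 1: φ=-90°, α=240°
  cosα=-0.5000 sinα=-0.8660 | (2,2) | tMaxX 1.5800 tMaxY 0.2078 | tΔX 2.0000 tΔY 1.1547
    t=0.2078 [y] (2,1)
    t=1.3625 [y] (2,0) — stop
  → r_1 = 1.3625
beam 2: φ=0°, α=330°
  cosα=0.8660 sinα=-0.5000 | (2,2) | tMaxX 0.2425 tMaxY 0.3600 | tΔX 1.1547 tΔY 2.0000
    t=0.2425 [x] (3,2) — stop
  → r_2 = 0.2425
beam 3: φ=90°, α=60°
  cosα=0.5000 sinα=0.8660 | (2,2) | tMaxX 0.4200 tMaxY 0.9469 | tΔX 2.0000 tΔY 1.1547
    t=0.4200 [x] (3,2) — stop
  → r_3 = 0.4200

ranges = [1.3625, 0.2425, 0.4200]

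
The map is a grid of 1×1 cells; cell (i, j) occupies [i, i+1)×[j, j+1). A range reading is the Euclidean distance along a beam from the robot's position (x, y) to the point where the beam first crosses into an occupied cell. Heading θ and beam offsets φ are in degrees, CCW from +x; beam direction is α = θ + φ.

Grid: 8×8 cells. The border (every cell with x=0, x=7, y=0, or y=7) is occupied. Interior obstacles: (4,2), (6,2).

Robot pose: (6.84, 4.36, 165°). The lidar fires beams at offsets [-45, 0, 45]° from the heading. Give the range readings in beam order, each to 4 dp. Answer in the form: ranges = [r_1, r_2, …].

beam 1: φ=-45°, α=120°
  dir = (cos 120°, sin 120°) = (-0.5000, 0.8660); from cell (6,4)
  next x-line at t=1.6800, next y-line at t=0.7390; Δt_x=2.0000, Δt_y=1.1547
    y: enter (6,5) at t=0.7390
    x: enter (5,5) at t=1.6800
    y: enter (5,6) at t=1.8937
    y: enter (5,7) at t=3.0484 ← occupied
  → r_1 = 3.0484
beam 2: φ=0°, α=165°
  dir = (cos 165°, sin 165°) = (-0.9659, 0.2588); from cell (6,4)
  next x-line at t=0.8696, next y-line at t=2.4728; Δt_x=1.0353, Δt_y=3.8637
    x: enter (5,4) at t=0.8696
    x: enter (4,4) at t=1.9049
    y: enter (4,5) at t=2.4728
    x: enter (3,5) at t=2.9402
    x: enter (2,5) at t=3.9755
    x: enter (1,5) at t=5.0107
    x: enter (0,5) at t=6.0460 ← occupied
  → r_2 = 6.0460
beam 3: φ=45°, α=210°
  dir = (cos 210°, sin 210°) = (-0.8660, -0.5000); from cell (6,4)
  next x-line at t=0.9699, next y-line at t=0.7200; Δt_x=1.1547, Δt_y=2.0000
    y: enter (6,3) at t=0.7200
    x: enter (5,3) at t=0.9699
    x: enter (4,3) at t=2.1246
    y: enter (4,2) at t=2.7200 ← occupied
  → r_3 = 2.7200

ranges = [3.0484, 6.0460, 2.7200]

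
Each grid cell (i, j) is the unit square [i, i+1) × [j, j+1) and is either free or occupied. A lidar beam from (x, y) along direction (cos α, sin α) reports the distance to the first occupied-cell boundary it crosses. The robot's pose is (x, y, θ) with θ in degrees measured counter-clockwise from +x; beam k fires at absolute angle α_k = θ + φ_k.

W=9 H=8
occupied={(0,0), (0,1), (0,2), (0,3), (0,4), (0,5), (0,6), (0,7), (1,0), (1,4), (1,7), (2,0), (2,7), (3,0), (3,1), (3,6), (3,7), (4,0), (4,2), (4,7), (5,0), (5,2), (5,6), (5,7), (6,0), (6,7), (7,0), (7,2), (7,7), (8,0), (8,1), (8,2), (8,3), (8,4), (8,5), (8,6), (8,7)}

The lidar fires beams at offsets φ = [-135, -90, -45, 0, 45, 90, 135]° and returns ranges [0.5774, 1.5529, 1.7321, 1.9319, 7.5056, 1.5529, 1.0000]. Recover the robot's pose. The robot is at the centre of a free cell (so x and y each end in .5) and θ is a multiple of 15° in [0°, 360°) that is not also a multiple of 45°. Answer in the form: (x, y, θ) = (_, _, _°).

(x, y, θ) = (1.5, 2.5, 345°)

Candidates: 35 free-cell centres × 16 headings = 560 poses. Raycast each; keep the one whose scan matches to 4 dp.
  (4.5, 4.5, 285°): beam 1 = 4.0415 ≠ 0.5774 ✗
  (2.5, 3.5, 75°): beam 1 = 1.7321 ≠ 0.5774 ✗
  (1.5, 2.5, 30°): beam 1 = 1.5529 ≠ 0.5774 ✗
  …
  (1.5, 2.5, 345°): r_1=0.5774, r_2=1.5529, r_3=1.7321, r_4=1.9319, r_5=7.5056, r_6=1.5529, r_7=1.0000 — all match ✓
Only this pose fits every beam.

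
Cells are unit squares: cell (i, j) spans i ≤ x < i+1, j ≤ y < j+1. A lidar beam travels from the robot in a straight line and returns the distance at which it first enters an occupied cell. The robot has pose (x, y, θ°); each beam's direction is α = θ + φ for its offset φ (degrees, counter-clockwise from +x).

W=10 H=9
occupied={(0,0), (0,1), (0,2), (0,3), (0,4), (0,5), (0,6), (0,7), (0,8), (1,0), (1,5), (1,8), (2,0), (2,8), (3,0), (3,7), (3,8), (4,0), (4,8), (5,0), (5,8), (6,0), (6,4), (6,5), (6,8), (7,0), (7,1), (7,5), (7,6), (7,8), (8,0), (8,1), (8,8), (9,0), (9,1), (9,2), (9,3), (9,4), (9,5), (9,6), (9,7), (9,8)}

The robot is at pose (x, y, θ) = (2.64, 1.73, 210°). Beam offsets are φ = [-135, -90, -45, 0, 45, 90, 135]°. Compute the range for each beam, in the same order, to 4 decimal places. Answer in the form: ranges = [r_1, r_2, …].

ranges = [6.4912, 3.2800, 1.6979, 1.4600, 0.7558, 0.8429, 2.8205]

beam 1: φ=-135°, α=75°
  direction (0.2588, 0.9659); cell (2,1); t to first gridline: x 1.3909, y 0.2795 (then +3.8637 / +1.0353)
    (2,2) via y @ 0.2795
    (2,3) via y @ 1.3148
    (3,3) via x @ 1.3909
    (3,4) via y @ 2.3501
    (3,5) via y @ 3.3854
    (3,6) via y @ 4.4206
    (4,6) via x @ 5.2546
    (4,7) via y @ 5.4559
    (4,8) via y @ 6.4912  # hit
  → r_1 = 6.4912
beam 2: φ=-90°, α=120°
  direction (-0.5000, 0.8660); cell (2,1); t to first gridline: x 1.2800, y 0.3118 (then +2.0000 / +1.1547)
    (2,2) via y @ 0.3118
    (1,2) via x @ 1.2800
    (1,3) via y @ 1.4665
    (1,4) via y @ 2.6212
    (0,4) via x @ 3.2800  # hit
  → r_2 = 3.2800
beam 3: φ=-45°, α=165°
  direction (-0.9659, 0.2588); cell (2,1); t to first gridline: x 0.6626, y 1.0432 (then +1.0353 / +3.8637)
    (1,1) via x @ 0.6626
    (1,2) via y @ 1.0432
    (0,2) via x @ 1.6979  # hit
  → r_3 = 1.6979
beam 4: φ=0°, α=210°
  direction (-0.8660, -0.5000); cell (2,1); t to first gridline: x 0.7390, y 1.4600 (then +1.1547 / +2.0000)
    (1,1) via x @ 0.7390
    (1,0) via y @ 1.4600  # hit
  → r_4 = 1.4600
beam 5: φ=45°, α=255°
  direction (-0.2588, -0.9659); cell (2,1); t to first gridline: x 2.4728, y 0.7558 (then +3.8637 / +1.0353)
    (2,0) via y @ 0.7558  # hit
  → r_5 = 0.7558
beam 6: φ=90°, α=300°
  direction (0.5000, -0.8660); cell (2,1); t to first gridline: x 0.7200, y 0.8429 (then +2.0000 / +1.1547)
    (3,1) via x @ 0.7200
    (3,0) via y @ 0.8429  # hit
  → r_6 = 0.8429
beam 7: φ=135°, α=345°
  direction (0.9659, -0.2588); cell (2,1); t to first gridline: x 0.3727, y 2.8205 (then +1.0353 / +3.8637)
    (3,1) via x @ 0.3727
    (4,1) via x @ 1.4080
    (5,1) via x @ 2.4433
    (5,0) via y @ 2.8205  # hit
  → r_7 = 2.8205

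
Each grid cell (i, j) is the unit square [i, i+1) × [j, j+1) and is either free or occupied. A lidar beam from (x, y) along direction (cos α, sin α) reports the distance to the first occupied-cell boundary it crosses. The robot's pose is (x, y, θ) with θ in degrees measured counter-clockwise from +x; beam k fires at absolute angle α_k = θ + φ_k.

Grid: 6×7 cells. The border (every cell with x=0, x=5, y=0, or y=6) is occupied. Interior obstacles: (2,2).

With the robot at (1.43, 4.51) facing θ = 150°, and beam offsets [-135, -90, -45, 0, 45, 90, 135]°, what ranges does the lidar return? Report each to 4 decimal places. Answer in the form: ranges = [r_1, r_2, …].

ranges = [3.6959, 1.7205, 1.5426, 0.4965, 0.4452, 0.8600, 2.2023]

beam 1: φ=-135°, α=15°
  dir = (cos 15°, sin 15°) = (0.9659, 0.2588); from cell (1,4)
  next x-line at t=0.5901, next y-line at t=1.8932; Δt_x=1.0353, Δt_y=3.8637
    x: enter (2,4) at t=0.5901
    x: enter (3,4) at t=1.6254
    y: enter (3,5) at t=1.8932
    x: enter (4,5) at t=2.6607
    x: enter (5,5) at t=3.6959 ← occupied
  → r_1 = 3.6959
beam 2: φ=-90°, α=60°
  dir = (cos 60°, sin 60°) = (0.5000, 0.8660); from cell (1,4)
  next x-line at t=1.1400, next y-line at t=0.5658; Δt_x=2.0000, Δt_y=1.1547
    y: enter (1,5) at t=0.5658
    x: enter (2,5) at t=1.1400
    y: enter (2,6) at t=1.7205 ← occupied
  → r_2 = 1.7205
beam 3: φ=-45°, α=105°
  dir = (cos 105°, sin 105°) = (-0.2588, 0.9659); from cell (1,4)
  next x-line at t=1.6614, next y-line at t=0.5073; Δt_x=3.8637, Δt_y=1.0353
    y: enter (1,5) at t=0.5073
    y: enter (1,6) at t=1.5426 ← occupied
  → r_3 = 1.5426
beam 4: φ=0°, α=150°
  dir = (cos 150°, sin 150°) = (-0.8660, 0.5000); from cell (1,4)
  next x-line at t=0.4965, next y-line at t=0.9800; Δt_x=1.1547, Δt_y=2.0000
    x: enter (0,4) at t=0.4965 ← occupied
  → r_4 = 0.4965
beam 5: φ=45°, α=195°
  dir = (cos 195°, sin 195°) = (-0.9659, -0.2588); from cell (1,4)
  next x-line at t=0.4452, next y-line at t=1.9705; Δt_x=1.0353, Δt_y=3.8637
    x: enter (0,4) at t=0.4452 ← occupied
  → r_5 = 0.4452
beam 6: φ=90°, α=240°
  dir = (cos 240°, sin 240°) = (-0.5000, -0.8660); from cell (1,4)
  next x-line at t=0.8600, next y-line at t=0.5889; Δt_x=2.0000, Δt_y=1.1547
    y: enter (1,3) at t=0.5889
    x: enter (0,3) at t=0.8600 ← occupied
  → r_6 = 0.8600
beam 7: φ=135°, α=285°
  dir = (cos 285°, sin 285°) = (0.2588, -0.9659); from cell (1,4)
  next x-line at t=2.2023, next y-line at t=0.5280; Δt_x=3.8637, Δt_y=1.0353
    y: enter (1,3) at t=0.5280
    y: enter (1,2) at t=1.5633
    x: enter (2,2) at t=2.2023 ← occupied
  → r_7 = 2.2023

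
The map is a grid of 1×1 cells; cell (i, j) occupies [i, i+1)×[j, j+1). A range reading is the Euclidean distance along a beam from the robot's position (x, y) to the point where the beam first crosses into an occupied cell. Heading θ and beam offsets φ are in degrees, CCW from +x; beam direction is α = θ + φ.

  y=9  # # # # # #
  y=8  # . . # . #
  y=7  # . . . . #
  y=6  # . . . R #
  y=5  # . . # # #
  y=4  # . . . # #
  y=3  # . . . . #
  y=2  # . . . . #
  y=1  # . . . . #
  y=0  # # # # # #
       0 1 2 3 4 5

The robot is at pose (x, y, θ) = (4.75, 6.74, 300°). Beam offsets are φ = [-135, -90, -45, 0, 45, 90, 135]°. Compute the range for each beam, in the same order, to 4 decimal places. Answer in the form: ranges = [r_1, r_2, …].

ranges = [3.8823, 1.4800, 0.7661, 0.5000, 0.2588, 0.2887, 0.9659]

beam 1: φ=-135°, α=165°
  cosα=-0.9659 sinα=0.2588 | (4,6) | tMaxX 0.7765 tMaxY 1.0046 | tΔX 1.0353 tΔY 3.8637
    t=0.7765 [x] (3,6)
    t=1.0046 [y] (3,7)
    t=1.8117 [x] (2,7)
    t=2.8470 [x] (1,7)
    t=3.8823 [x] (0,7) — stop
  → r_1 = 3.8823
beam 2: φ=-90°, α=210°
  cosα=-0.8660 sinα=-0.5000 | (4,6) | tMaxX 0.8660 tMaxY 1.4800 | tΔX 1.1547 tΔY 2.0000
    t=0.8660 [x] (3,6)
    t=1.4800 [y] (3,5) — stop
  → r_2 = 1.4800
beam 3: φ=-45°, α=255°
  cosα=-0.2588 sinα=-0.9659 | (4,6) | tMaxX 2.8978 tMaxY 0.7661 | tΔX 3.8637 tΔY 1.0353
    t=0.7661 [y] (4,5) — stop
  → r_3 = 0.7661
beam 4: φ=0°, α=300°
  cosα=0.5000 sinα=-0.8660 | (4,6) | tMaxX 0.5000 tMaxY 0.8545 | tΔX 2.0000 tΔY 1.1547
    t=0.5000 [x] (5,6) — stop
  → r_4 = 0.5000
beam 5: φ=45°, α=345°
  cosα=0.9659 sinα=-0.2588 | (4,6) | tMaxX 0.2588 tMaxY 2.8591 | tΔX 1.0353 tΔY 3.8637
    t=0.2588 [x] (5,6) — stop
  → r_5 = 0.2588
beam 6: φ=90°, α=30°
  cosα=0.8660 sinα=0.5000 | (4,6) | tMaxX 0.2887 tMaxY 0.5200 | tΔX 1.1547 tΔY 2.0000
    t=0.2887 [x] (5,6) — stop
  → r_6 = 0.2887
beam 7: φ=135°, α=75°
  cosα=0.2588 sinα=0.9659 | (4,6) | tMaxX 0.9659 tMaxY 0.2692 | tΔX 3.8637 tΔY 1.0353
    t=0.2692 [y] (4,7)
    t=0.9659 [x] (5,7) — stop
  → r_7 = 0.9659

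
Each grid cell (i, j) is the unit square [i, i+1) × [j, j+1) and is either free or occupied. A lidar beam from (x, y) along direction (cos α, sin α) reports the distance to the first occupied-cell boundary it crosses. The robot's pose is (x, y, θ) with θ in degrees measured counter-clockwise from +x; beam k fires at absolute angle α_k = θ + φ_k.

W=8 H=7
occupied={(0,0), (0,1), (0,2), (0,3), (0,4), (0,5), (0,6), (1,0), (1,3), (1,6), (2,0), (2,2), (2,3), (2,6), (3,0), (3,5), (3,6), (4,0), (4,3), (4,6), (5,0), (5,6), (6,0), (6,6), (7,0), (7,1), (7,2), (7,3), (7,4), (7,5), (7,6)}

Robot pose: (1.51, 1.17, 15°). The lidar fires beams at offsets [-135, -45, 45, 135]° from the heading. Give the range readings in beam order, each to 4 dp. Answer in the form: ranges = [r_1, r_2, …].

ranges = [0.1963, 0.3400, 0.9800, 0.5889]

beam 1: φ=-135°, α=240°
  dir = (cos 240°, sin 240°) = (-0.5000, -0.8660); from cell (1,1)
  next x-line at t=1.0200, next y-line at t=0.1963; Δt_x=2.0000, Δt_y=1.1547
    y: enter (1,0) at t=0.1963 ← occupied
  → r_1 = 0.1963
beam 2: φ=-45°, α=330°
  dir = (cos 330°, sin 330°) = (0.8660, -0.5000); from cell (1,1)
  next x-line at t=0.5658, next y-line at t=0.3400; Δt_x=1.1547, Δt_y=2.0000
    y: enter (1,0) at t=0.3400 ← occupied
  → r_2 = 0.3400
beam 3: φ=45°, α=60°
  dir = (cos 60°, sin 60°) = (0.5000, 0.8660); from cell (1,1)
  next x-line at t=0.9800, next y-line at t=0.9584; Δt_x=2.0000, Δt_y=1.1547
    y: enter (1,2) at t=0.9584
    x: enter (2,2) at t=0.9800 ← occupied
  → r_3 = 0.9800
beam 4: φ=135°, α=150°
  dir = (cos 150°, sin 150°) = (-0.8660, 0.5000); from cell (1,1)
  next x-line at t=0.5889, next y-line at t=1.6600; Δt_x=1.1547, Δt_y=2.0000
    x: enter (0,1) at t=0.5889 ← occupied
  → r_4 = 0.5889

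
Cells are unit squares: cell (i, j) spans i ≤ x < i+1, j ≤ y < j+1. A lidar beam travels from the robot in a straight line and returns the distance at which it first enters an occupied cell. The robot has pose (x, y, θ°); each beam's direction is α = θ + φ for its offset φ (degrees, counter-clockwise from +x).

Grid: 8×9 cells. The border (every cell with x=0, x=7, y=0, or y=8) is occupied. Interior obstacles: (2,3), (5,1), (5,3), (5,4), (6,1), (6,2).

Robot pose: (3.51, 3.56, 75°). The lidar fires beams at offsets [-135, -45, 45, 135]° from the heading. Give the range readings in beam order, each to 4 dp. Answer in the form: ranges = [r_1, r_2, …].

beam 1: φ=-135°, α=300°
  direction (0.5000, -0.8660); cell (3,3); t to first gridline: x 0.9800, y 0.6466 (then +2.0000 / +1.1547)
    (3,2) via y @ 0.6466
    (4,2) via x @ 0.9800
    (4,1) via y @ 1.8013
    (4,0) via y @ 2.9560  # hit
  → r_1 = 2.9560
beam 2: φ=-45°, α=30°
  direction (0.8660, 0.5000); cell (3,3); t to first gridline: x 0.5658, y 0.8800 (then +1.1547 / +2.0000)
    (4,3) via x @ 0.5658
    (4,4) via y @ 0.8800
    (5,4) via x @ 1.7205  # hit
  → r_2 = 1.7205
beam 3: φ=45°, α=120°
  direction (-0.5000, 0.8660); cell (3,3); t to first gridline: x 1.0200, y 0.5081 (then +2.0000 / +1.1547)
    (3,4) via y @ 0.5081
    (2,4) via x @ 1.0200
    (2,5) via y @ 1.6628
    (2,6) via y @ 2.8175
    (1,6) via x @ 3.0200
    (1,7) via y @ 3.9722
    (0,7) via x @ 5.0200  # hit
  → r_3 = 5.0200
beam 4: φ=135°, α=210°
  direction (-0.8660, -0.5000); cell (3,3); t to first gridline: x 0.5889, y 1.1200 (then +1.1547 / +2.0000)
    (2,3) via x @ 0.5889  # hit
  → r_4 = 0.5889

ranges = [2.9560, 1.7205, 5.0200, 0.5889]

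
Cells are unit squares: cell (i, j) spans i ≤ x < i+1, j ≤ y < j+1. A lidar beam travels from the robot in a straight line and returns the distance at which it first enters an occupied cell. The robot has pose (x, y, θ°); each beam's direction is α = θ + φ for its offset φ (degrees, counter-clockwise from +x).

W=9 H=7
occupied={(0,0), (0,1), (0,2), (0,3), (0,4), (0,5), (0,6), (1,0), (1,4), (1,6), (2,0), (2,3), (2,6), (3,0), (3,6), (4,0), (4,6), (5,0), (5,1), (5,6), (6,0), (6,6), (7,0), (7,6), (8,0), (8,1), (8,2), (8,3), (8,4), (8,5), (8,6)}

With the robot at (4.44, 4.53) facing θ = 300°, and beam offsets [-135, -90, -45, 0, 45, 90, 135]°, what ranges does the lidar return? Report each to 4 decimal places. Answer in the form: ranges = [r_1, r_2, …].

beam 1: φ=-135°, α=165°
  dir = (cos 165°, sin 165°) = (-0.9659, 0.2588); from cell (4,4)
  next x-line at t=0.4555, next y-line at t=1.8159; Δt_x=1.0353, Δt_y=3.8637
    x: enter (3,4) at t=0.4555
    x: enter (2,4) at t=1.4908
    y: enter (2,5) at t=1.8159
    x: enter (1,5) at t=2.5261
    x: enter (0,5) at t=3.5614 ← occupied
  → r_1 = 3.5614
beam 2: φ=-90°, α=210°
  dir = (cos 210°, sin 210°) = (-0.8660, -0.5000); from cell (4,4)
  next x-line at t=0.5081, next y-line at t=1.0600; Δt_x=1.1547, Δt_y=2.0000
    x: enter (3,4) at t=0.5081
    y: enter (3,3) at t=1.0600
    x: enter (2,3) at t=1.6628 ← occupied
  → r_2 = 1.6628
beam 3: φ=-45°, α=255°
  dir = (cos 255°, sin 255°) = (-0.2588, -0.9659); from cell (4,4)
  next x-line at t=1.7000, next y-line at t=0.5487; Δt_x=3.8637, Δt_y=1.0353
    y: enter (4,3) at t=0.5487
    y: enter (4,2) at t=1.5840
    x: enter (3,2) at t=1.7000
    y: enter (3,1) at t=2.6192
    y: enter (3,0) at t=3.6545 ← occupied
  → r_3 = 3.6545
beam 4: φ=0°, α=300°
  dir = (cos 300°, sin 300°) = (0.5000, -0.8660); from cell (4,4)
  next x-line at t=1.1200, next y-line at t=0.6120; Δt_x=2.0000, Δt_y=1.1547
    y: enter (4,3) at t=0.6120
    x: enter (5,3) at t=1.1200
    y: enter (5,2) at t=1.7667
    y: enter (5,1) at t=2.9214 ← occupied
  → r_4 = 2.9214
beam 5: φ=45°, α=345°
  dir = (cos 345°, sin 345°) = (0.9659, -0.2588); from cell (4,4)
  next x-line at t=0.5798, next y-line at t=2.0478; Δt_x=1.0353, Δt_y=3.8637
    x: enter (5,4) at t=0.5798
    x: enter (6,4) at t=1.6150
    y: enter (6,3) at t=2.0478
    x: enter (7,3) at t=2.6503
    x: enter (8,3) at t=3.6856 ← occupied
  → r_5 = 3.6856
beam 6: φ=90°, α=30°
  dir = (cos 30°, sin 30°) = (0.8660, 0.5000); from cell (4,4)
  next x-line at t=0.6466, next y-line at t=0.9400; Δt_x=1.1547, Δt_y=2.0000
    x: enter (5,4) at t=0.6466
    y: enter (5,5) at t=0.9400
    x: enter (6,5) at t=1.8013
    y: enter (6,6) at t=2.9400 ← occupied
  → r_6 = 2.9400
beam 7: φ=135°, α=75°
  dir = (cos 75°, sin 75°) = (0.2588, 0.9659); from cell (4,4)
  next x-line at t=2.1637, next y-line at t=0.4866; Δt_x=3.8637, Δt_y=1.0353
    y: enter (4,5) at t=0.4866
    y: enter (4,6) at t=1.5219 ← occupied
  → r_7 = 1.5219

ranges = [3.5614, 1.6628, 3.6545, 2.9214, 3.6856, 2.9400, 1.5219]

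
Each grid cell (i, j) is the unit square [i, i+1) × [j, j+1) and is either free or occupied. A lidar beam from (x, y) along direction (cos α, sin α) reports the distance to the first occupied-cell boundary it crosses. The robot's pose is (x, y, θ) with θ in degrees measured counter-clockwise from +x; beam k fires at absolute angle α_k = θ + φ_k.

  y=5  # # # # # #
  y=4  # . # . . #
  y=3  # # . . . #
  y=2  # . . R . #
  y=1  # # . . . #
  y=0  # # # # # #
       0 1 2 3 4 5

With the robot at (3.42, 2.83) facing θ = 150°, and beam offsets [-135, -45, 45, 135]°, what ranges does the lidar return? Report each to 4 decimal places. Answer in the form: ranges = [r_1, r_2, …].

beam 1: φ=-135°, α=15°
  dir = (cos 15°, sin 15°) = (0.9659, 0.2588); from cell (3,2)
  next x-line at t=0.6005, next y-line at t=0.6568; Δt_x=1.0353, Δt_y=3.8637
    x: enter (4,2) at t=0.6005
    y: enter (4,3) at t=0.6568
    x: enter (5,3) at t=1.6357 ← occupied
  → r_1 = 1.6357
beam 2: φ=-45°, α=105°
  dir = (cos 105°, sin 105°) = (-0.2588, 0.9659); from cell (3,2)
  next x-line at t=1.6228, next y-line at t=0.1760; Δt_x=3.8637, Δt_y=1.0353
    y: enter (3,3) at t=0.1760
    y: enter (3,4) at t=1.2113
    x: enter (2,4) at t=1.6228 ← occupied
  → r_2 = 1.6228
beam 3: φ=45°, α=195°
  dir = (cos 195°, sin 195°) = (-0.9659, -0.2588); from cell (3,2)
  next x-line at t=0.4348, next y-line at t=3.2069; Δt_x=1.0353, Δt_y=3.8637
    x: enter (2,2) at t=0.4348
    x: enter (1,2) at t=1.4701
    x: enter (0,2) at t=2.5054 ← occupied
  → r_3 = 2.5054
beam 4: φ=135°, α=285°
  dir = (cos 285°, sin 285°) = (0.2588, -0.9659); from cell (3,2)
  next x-line at t=2.2409, next y-line at t=0.8593; Δt_x=3.8637, Δt_y=1.0353
    y: enter (3,1) at t=0.8593
    y: enter (3,0) at t=1.8946 ← occupied
  → r_4 = 1.8946

ranges = [1.6357, 1.6228, 2.5054, 1.8946]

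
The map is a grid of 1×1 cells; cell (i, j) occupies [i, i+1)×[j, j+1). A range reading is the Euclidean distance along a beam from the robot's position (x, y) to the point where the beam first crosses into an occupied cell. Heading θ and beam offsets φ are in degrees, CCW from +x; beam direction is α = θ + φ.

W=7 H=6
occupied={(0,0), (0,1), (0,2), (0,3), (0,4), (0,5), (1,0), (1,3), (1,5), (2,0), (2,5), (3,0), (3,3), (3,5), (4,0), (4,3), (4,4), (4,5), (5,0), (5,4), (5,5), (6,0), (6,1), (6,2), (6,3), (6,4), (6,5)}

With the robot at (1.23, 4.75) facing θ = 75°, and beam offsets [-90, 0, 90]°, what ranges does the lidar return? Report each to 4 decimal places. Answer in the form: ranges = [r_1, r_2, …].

ranges = [2.8677, 0.2588, 0.2381]

beam 1: φ=-90°, α=345°
  dir = (cos 345°, sin 345°) = (0.9659, -0.2588); from cell (1,4)
  next x-line at t=0.7972, next y-line at t=2.8978; Δt_x=1.0353, Δt_y=3.8637
    x: enter (2,4) at t=0.7972
    x: enter (3,4) at t=1.8324
    x: enter (4,4) at t=2.8677 ← occupied
  → r_1 = 2.8677
beam 2: φ=0°, α=75°
  dir = (cos 75°, sin 75°) = (0.2588, 0.9659); from cell (1,4)
  next x-line at t=2.9751, next y-line at t=0.2588; Δt_x=3.8637, Δt_y=1.0353
    y: enter (1,5) at t=0.2588 ← occupied
  → r_2 = 0.2588
beam 3: φ=90°, α=165°
  dir = (cos 165°, sin 165°) = (-0.9659, 0.2588); from cell (1,4)
  next x-line at t=0.2381, next y-line at t=0.9659; Δt_x=1.0353, Δt_y=3.8637
    x: enter (0,4) at t=0.2381 ← occupied
  → r_3 = 0.2381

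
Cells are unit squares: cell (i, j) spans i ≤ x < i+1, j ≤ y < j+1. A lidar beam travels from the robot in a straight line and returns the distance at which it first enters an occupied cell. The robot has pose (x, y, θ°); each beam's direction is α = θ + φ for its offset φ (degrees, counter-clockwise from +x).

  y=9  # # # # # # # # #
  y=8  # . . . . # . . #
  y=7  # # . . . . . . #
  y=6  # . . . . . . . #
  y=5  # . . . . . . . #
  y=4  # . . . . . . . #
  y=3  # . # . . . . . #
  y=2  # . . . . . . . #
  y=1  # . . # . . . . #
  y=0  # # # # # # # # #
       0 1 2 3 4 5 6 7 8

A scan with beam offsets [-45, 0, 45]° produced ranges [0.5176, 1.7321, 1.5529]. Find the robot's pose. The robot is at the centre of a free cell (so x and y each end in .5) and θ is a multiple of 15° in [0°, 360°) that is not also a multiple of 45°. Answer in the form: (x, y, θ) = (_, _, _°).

Enumerate (i+0.5, j+0.5, θ) over the 52 free cells and 16 admissible headings. For each, cast all 3 beams and compare to the given ranges.
  (4.5, 8.5, 285°): beam 1 = 7.0000 ≠ 0.5176 ✗
  (1.5, 5.5, 75°): beam 1 = 5.0000 ≠ 0.5176 ✗
  (2.5, 4.5, 330°): beam 2 = 6.3509 ≠ 1.7321 ✗
  (2.5, 2.5, 195°): beam 1 = 1.7321 ≠ 0.5176 ✗
  …
  (2.5, 2.5, 150°): r_1=0.5176, r_2=1.7321, r_3=1.5529 — all match ✓
Unique over the lattice → pose = (2.5, 2.5, 150°).

(x, y, θ) = (2.5, 2.5, 150°)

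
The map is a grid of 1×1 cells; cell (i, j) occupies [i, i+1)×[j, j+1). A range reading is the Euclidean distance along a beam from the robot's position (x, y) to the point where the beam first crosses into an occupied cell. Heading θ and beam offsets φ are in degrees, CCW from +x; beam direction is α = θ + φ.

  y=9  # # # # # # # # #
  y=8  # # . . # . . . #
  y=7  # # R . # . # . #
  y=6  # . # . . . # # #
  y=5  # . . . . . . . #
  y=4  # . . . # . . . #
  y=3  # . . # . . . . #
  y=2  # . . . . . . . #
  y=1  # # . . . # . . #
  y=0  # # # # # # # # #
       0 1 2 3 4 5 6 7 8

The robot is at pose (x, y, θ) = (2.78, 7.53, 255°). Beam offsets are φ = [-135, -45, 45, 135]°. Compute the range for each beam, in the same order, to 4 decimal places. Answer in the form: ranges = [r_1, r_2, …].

ranges = [1.5600, 0.9007, 2.9214, 1.4087]

beam 1: φ=-135°, α=120°
  dir = (cos 120°, sin 120°) = (-0.5000, 0.8660); from cell (2,7)
  next x-line at t=1.5600, next y-line at t=0.5427; Δt_x=2.0000, Δt_y=1.1547
    y: enter (2,8) at t=0.5427
    x: enter (1,8) at t=1.5600 ← occupied
  → r_1 = 1.5600
beam 2: φ=-45°, α=210°
  dir = (cos 210°, sin 210°) = (-0.8660, -0.5000); from cell (2,7)
  next x-line at t=0.9007, next y-line at t=1.0600; Δt_x=1.1547, Δt_y=2.0000
    x: enter (1,7) at t=0.9007 ← occupied
  → r_2 = 0.9007
beam 3: φ=45°, α=300°
  dir = (cos 300°, sin 300°) = (0.5000, -0.8660); from cell (2,7)
  next x-line at t=0.4400, next y-line at t=0.6120; Δt_x=2.0000, Δt_y=1.1547
    x: enter (3,7) at t=0.4400
    y: enter (3,6) at t=0.6120
    y: enter (3,5) at t=1.7667
    x: enter (4,5) at t=2.4400
    y: enter (4,4) at t=2.9214 ← occupied
  → r_3 = 2.9214
beam 4: φ=135°, α=30°
  dir = (cos 30°, sin 30°) = (0.8660, 0.5000); from cell (2,7)
  next x-line at t=0.2540, next y-line at t=0.9400; Δt_x=1.1547, Δt_y=2.0000
    x: enter (3,7) at t=0.2540
    y: enter (3,8) at t=0.9400
    x: enter (4,8) at t=1.4087 ← occupied
  → r_4 = 1.4087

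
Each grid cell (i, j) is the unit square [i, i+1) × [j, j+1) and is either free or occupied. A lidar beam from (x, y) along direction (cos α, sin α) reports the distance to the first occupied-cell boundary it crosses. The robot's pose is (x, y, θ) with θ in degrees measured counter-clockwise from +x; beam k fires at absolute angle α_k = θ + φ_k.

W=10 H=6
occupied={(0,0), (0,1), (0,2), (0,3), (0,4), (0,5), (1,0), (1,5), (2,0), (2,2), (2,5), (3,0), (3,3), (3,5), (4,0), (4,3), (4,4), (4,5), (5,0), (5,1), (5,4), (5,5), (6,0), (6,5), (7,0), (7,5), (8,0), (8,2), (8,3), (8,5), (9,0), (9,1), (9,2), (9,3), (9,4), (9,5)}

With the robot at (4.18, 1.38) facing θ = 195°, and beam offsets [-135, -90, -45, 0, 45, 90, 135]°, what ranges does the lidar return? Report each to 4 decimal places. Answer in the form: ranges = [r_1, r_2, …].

ranges = [3.0253, 1.6771, 1.3625, 1.4682, 0.4388, 0.3934, 0.7600]

beam 1: φ=-135°, α=60°
  dir = (cos 60°, sin 60°) = (0.5000, 0.8660); from cell (4,1)
  next x-line at t=1.6400, next y-line at t=0.7159; Δt_x=2.0000, Δt_y=1.1547
    y: enter (4,2) at t=0.7159
    x: enter (5,2) at t=1.6400
    y: enter (5,3) at t=1.8706
    y: enter (5,4) at t=3.0253 ← occupied
  → r_1 = 3.0253
beam 2: φ=-90°, α=105°
  dir = (cos 105°, sin 105°) = (-0.2588, 0.9659); from cell (4,1)
  next x-line at t=0.6955, next y-line at t=0.6419; Δt_x=3.8637, Δt_y=1.0353
    y: enter (4,2) at t=0.6419
    x: enter (3,2) at t=0.6955
    y: enter (3,3) at t=1.6771 ← occupied
  → r_2 = 1.6771
beam 3: φ=-45°, α=150°
  dir = (cos 150°, sin 150°) = (-0.8660, 0.5000); from cell (4,1)
  next x-line at t=0.2078, next y-line at t=1.2400; Δt_x=1.1547, Δt_y=2.0000
    x: enter (3,1) at t=0.2078
    y: enter (3,2) at t=1.2400
    x: enter (2,2) at t=1.3625 ← occupied
  → r_3 = 1.3625
beam 4: φ=0°, α=195°
  dir = (cos 195°, sin 195°) = (-0.9659, -0.2588); from cell (4,1)
  next x-line at t=0.1863, next y-line at t=1.4682; Δt_x=1.0353, Δt_y=3.8637
    x: enter (3,1) at t=0.1863
    x: enter (2,1) at t=1.2216
    y: enter (2,0) at t=1.4682 ← occupied
  → r_4 = 1.4682
beam 5: φ=45°, α=240°
  dir = (cos 240°, sin 240°) = (-0.5000, -0.8660); from cell (4,1)
  next x-line at t=0.3600, next y-line at t=0.4388; Δt_x=2.0000, Δt_y=1.1547
    x: enter (3,1) at t=0.3600
    y: enter (3,0) at t=0.4388 ← occupied
  → r_5 = 0.4388
beam 6: φ=90°, α=285°
  dir = (cos 285°, sin 285°) = (0.2588, -0.9659); from cell (4,1)
  next x-line at t=3.1682, next y-line at t=0.3934; Δt_x=3.8637, Δt_y=1.0353
    y: enter (4,0) at t=0.3934 ← occupied
  → r_6 = 0.3934
beam 7: φ=135°, α=330°
  dir = (cos 330°, sin 330°) = (0.8660, -0.5000); from cell (4,1)
  next x-line at t=0.9469, next y-line at t=0.7600; Δt_x=1.1547, Δt_y=2.0000
    y: enter (4,0) at t=0.7600 ← occupied
  → r_7 = 0.7600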